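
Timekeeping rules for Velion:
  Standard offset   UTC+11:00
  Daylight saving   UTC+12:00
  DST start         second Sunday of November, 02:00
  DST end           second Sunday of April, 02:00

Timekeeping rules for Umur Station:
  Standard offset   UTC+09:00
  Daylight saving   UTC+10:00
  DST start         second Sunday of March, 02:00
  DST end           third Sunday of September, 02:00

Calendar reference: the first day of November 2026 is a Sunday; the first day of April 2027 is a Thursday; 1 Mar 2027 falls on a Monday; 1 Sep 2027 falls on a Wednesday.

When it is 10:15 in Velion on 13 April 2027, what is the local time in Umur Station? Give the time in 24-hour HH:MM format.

1 November 2026 is a Sunday, so the first Sunday is November 1 and the second is November 8.
1 April 2027 is a Thursday, so the first Sunday is April 4 and the second is April 11.
13 April 2027 does not fall between 8 November 2026 and 11 April 2027, so daylight saving is not in effect and Velion is at UTC+11:00.
10:15 Velion − 11h = 23:15 UTC (rolling into the previous day, 12 April 2027).
1 March 2027 is a Monday, so the first Sunday is March 7 and the second is March 14.
1 September 2027 is a Wednesday, so the first Sunday is September 5 and the third is September 19.
At the standard offset (UTC+09:00), 23:15 UTC + 9h = 08:15 Umur Station standard time (rolling into the next day, 13 April 2027).
The standard-time date in Umur Station, 13 April 2027, lies within the daylight-saving period (14 March – 19 September), so Umur Station is on daylight time, UTC+10:00.
23:15 UTC + 10h = 09:15 Umur Station (rolling into the next day, 13 April 2027).

09:15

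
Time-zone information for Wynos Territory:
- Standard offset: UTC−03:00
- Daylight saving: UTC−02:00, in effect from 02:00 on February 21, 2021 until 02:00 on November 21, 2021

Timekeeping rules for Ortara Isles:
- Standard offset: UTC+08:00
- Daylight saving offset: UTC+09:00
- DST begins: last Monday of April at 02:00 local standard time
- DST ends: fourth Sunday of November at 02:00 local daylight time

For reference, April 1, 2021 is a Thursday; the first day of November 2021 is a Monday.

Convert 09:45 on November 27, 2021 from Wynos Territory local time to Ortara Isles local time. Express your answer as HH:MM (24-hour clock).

November 27, 2021 is outside the daylight-saving period (21 February – 21 November), so Wynos Territory is on standard time, UTC−03:00.
09:45 Wynos Territory + 3h = 12:45 UTC.
1 April 2021 is a Thursday, so Mondays fall on 5, 12, 19, 26; the last is April 26.
1 November 2021 is a Monday, so the first Sunday is November 7 and the fourth is November 28.
At the standard offset (UTC+08:00), 12:45 UTC + 8h = 20:45 Ortara Isles standard time.
Daylight saving runs 26 April – 28 November; the standard-time date in Ortara Isles, November 27, 2021, is inside that window, so Ortara Isles is at UTC+09:00.
12:45 UTC + 9h = 21:45 Ortara Isles.

21:45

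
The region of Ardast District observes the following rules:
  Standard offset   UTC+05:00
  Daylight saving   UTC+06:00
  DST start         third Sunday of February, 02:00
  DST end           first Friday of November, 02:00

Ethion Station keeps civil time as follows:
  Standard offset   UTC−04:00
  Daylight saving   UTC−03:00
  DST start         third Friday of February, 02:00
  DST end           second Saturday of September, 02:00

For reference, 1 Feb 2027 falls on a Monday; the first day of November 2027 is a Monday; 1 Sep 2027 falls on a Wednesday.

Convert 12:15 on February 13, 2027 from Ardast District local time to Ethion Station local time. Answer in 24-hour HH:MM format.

03:15

1 February 2027 is a Monday, so the first Sunday is February 7 and the third is February 21.
1 November 2027 is a Monday, so the first Friday is November 5.
February 13, 2027 does not fall between 21 February and 5 November, so daylight saving is not in effect and Ardast District is at UTC+05:00.
12:15 Ardast District − 5h = 07:15 UTC.
1 February 2027 is a Monday, so the first Friday is February 5 and the third is February 19.
1 September 2027 is a Wednesday, so the first Saturday is September 4 and the second is September 11.
At the standard offset (UTC−04:00), 07:15 UTC − 4h = 03:15 Ethion Station standard time.
Daylight saving runs 19 February – 11 September; the standard-time date in Ethion Station, February 13, 2027, is outside that window, so Ethion Station is on standard time at UTC−04:00.
07:15 UTC − 4h = 03:15 Ethion Station.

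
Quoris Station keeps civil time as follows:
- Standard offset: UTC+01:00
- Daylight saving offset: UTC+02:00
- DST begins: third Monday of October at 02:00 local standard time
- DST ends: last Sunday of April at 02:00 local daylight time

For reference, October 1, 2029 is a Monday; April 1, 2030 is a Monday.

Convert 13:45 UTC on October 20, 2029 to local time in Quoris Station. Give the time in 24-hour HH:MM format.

15:45

1 October 2029 is a Monday, so the first Monday is October 1 and the third is October 15.
1 April 2030 is a Monday, so Sundays fall on 7, 14, 21, 28; the last is April 28.
At the standard offset (UTC+01:00), 13:45 UTC + 1h = 14:45 Quoris Station standard time.
The standard-time date in Quoris Station, October 20, 2029, falls between 15 October 2029 and 28 April 2030, so daylight saving is in effect and Quoris Station is at UTC+02:00.
13:45 UTC + 2h = 15:45 local.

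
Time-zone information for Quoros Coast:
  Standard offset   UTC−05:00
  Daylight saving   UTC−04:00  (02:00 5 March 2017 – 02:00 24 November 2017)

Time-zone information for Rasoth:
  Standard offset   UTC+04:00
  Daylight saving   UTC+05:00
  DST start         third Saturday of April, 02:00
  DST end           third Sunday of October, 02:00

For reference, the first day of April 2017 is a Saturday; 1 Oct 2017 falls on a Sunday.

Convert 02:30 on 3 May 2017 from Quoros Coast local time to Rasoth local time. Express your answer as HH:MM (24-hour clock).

3 May 2017 falls between 5 March and 24 November, so daylight saving is in effect and Quoros Coast is at UTC−04:00.
02:30 Quoros Coast + 4h = 06:30 UTC.
1 April 2017 is a Saturday, so the first Saturday is April 1 and the third is April 15.
1 October 2017 is a Sunday, so the first Sunday is October 1 and the third is October 15.
At the standard offset (UTC+04:00), 06:30 UTC + 4h = 10:30 Rasoth standard time.
The standard-time date in Rasoth, 3 May 2017, lies within the daylight-saving period (15 April – 15 October), so Rasoth is on daylight time, UTC+05:00.
06:30 UTC + 5h = 11:30 Rasoth.

11:30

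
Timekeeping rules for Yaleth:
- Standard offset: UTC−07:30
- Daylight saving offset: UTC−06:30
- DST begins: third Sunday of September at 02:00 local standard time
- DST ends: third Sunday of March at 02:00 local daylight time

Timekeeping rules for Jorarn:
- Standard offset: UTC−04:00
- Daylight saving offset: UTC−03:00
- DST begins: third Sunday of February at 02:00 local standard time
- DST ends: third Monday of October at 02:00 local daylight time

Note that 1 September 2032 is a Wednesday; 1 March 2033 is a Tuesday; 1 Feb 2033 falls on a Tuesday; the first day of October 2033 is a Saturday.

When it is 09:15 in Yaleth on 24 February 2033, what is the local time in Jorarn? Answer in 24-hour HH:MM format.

1 September 2032 is a Wednesday, so the first Sunday is September 5 and the third is September 19.
1 March 2033 is a Tuesday, so the first Sunday is March 6 and the third is March 20.
24 February 2033 falls between 19 September 2032 and 20 March 2033, so daylight saving is in effect and Yaleth is at UTC−06:30.
09:15 Yaleth + 6h30m = 15:45 UTC.
1 February 2033 is a Tuesday, so the first Sunday is February 6 and the third is February 20.
1 October 2033 is a Saturday, so the first Monday is October 3 and the third is October 17.
At the standard offset (UTC−04:00), 15:45 UTC − 4h = 11:45 Jorarn standard time.
Daylight saving runs 20 February – 17 October; the standard-time date in Jorarn, 24 February 2033, is inside that window, so Jorarn is at UTC−03:00.
15:45 UTC − 3h = 12:45 Jorarn.

12:45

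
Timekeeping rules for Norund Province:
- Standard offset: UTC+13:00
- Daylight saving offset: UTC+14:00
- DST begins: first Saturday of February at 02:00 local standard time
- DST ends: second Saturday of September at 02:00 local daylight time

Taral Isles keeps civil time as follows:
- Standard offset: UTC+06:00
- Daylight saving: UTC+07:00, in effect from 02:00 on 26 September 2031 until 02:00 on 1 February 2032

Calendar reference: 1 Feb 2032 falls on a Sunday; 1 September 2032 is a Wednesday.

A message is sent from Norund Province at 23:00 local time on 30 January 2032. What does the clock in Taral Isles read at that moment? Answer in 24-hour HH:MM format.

17:00

1 February 2032 is a Sunday, so the first Saturday is February 7.
1 September 2032 is a Wednesday, so the first Saturday is September 4 and the second is September 11.
Daylight saving runs 7 February – 11 September; 30 January 2032 is outside that window, so Norund Province is on standard time at UTC+13:00.
23:00 Norund Province − 13h = 10:00 UTC.
At the standard offset (UTC+06:00), 10:00 UTC + 6h = 16:00 Taral Isles standard time.
Daylight saving runs 26 September 2031 – 1 February 2032; the standard-time date in Taral Isles, 30 January 2032, is inside that window, so Taral Isles is at UTC+07:00.
10:00 UTC + 7h = 17:00 Taral Isles.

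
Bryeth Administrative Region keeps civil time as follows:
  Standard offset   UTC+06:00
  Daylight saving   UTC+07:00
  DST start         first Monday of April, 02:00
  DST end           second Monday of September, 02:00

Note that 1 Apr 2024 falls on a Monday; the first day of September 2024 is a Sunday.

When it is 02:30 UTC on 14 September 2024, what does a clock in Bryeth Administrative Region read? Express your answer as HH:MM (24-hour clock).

1 April 2024 is a Monday, so the first Monday is April 1.
1 September 2024 is a Sunday, so the first Monday is September 2 and the second is September 9.
At the standard offset (UTC+06:00), 02:30 UTC + 6h = 08:30 Bryeth Administrative Region standard time.
The standard-time date in Bryeth Administrative Region, 14 September 2024, is outside the daylight-saving period (1 April – 9 September), so Bryeth Administrative Region is on standard time, UTC+06:00.
02:30 UTC + 6h = 08:30 local.

08:30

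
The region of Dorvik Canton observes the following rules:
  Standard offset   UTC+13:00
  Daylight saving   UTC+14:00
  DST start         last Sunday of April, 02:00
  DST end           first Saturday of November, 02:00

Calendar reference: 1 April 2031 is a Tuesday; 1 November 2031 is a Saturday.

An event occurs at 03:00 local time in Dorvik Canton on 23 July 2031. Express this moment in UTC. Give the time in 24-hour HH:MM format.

1 April 2031 is a Tuesday, so Sundays fall on 6, 13, 20, 27; the last is April 27.
1 November 2031 is a Saturday, so the first Saturday is November 1.
23 July 2031 lies within the daylight-saving period (27 April – 1 November), so Dorvik Canton is on daylight time, UTC+14:00.
03:00 local − 14h = 13:00 UTC (rolling into the previous day, 22 July 2031).

13:00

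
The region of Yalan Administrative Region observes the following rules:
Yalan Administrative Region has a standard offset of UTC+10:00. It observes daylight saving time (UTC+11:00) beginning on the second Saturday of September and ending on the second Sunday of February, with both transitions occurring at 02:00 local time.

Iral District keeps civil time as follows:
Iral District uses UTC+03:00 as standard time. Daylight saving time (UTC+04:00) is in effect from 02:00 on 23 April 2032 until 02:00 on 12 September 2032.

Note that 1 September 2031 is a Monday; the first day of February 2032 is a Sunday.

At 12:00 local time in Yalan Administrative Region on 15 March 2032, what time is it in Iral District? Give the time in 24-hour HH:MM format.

1 September 2031 is a Monday, so the first Saturday is September 6 and the second is September 13.
1 February 2032 is a Sunday, so the first Sunday is February 1 and the second is February 8.
15 March 2032 does not fall between 13 September 2031 and 8 February 2032, so daylight saving is not in effect and Yalan Administrative Region is at UTC+10:00.
12:00 Yalan Administrative Region − 10h = 02:00 UTC.
At the standard offset (UTC+03:00), 02:00 UTC + 3h = 05:00 Iral District standard time.
Daylight saving runs 23 April – 12 September; the standard-time date in Iral District, 15 March 2032, is outside that window, so Iral District is on standard time at UTC+03:00.
02:00 UTC + 3h = 05:00 Iral District.

05:00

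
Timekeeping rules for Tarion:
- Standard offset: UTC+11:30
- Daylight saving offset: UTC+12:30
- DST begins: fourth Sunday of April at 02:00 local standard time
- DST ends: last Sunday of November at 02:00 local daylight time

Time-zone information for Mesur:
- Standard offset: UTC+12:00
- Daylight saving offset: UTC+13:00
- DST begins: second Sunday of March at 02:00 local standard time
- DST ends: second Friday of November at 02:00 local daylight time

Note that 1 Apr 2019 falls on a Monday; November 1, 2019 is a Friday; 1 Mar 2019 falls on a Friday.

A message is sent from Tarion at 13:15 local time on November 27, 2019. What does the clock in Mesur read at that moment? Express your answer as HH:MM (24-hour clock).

1 April 2019 is a Monday, so the first Sunday is April 7 and the fourth is April 28.
1 November 2019 is a Friday, so Sundays fall on 3, 10, 17, 24; the last is November 24.
November 27, 2019 does not fall between 28 April and 24 November, so daylight saving is not in effect and Tarion is at UTC+11:30.
13:15 Tarion − 11h30m = 01:45 UTC.
1 March 2019 is a Friday, so the first Sunday is March 3 and the second is March 10.
1 November 2019 is a Friday, so the first Friday is November 1 and the second is November 8.
At the standard offset (UTC+12:00), 01:45 UTC + 12h = 13:45 Mesur standard time.
The standard-time date in Mesur, November 27, 2019, is outside the daylight-saving period (10 March – 8 November), so Mesur is on standard time, UTC+12:00.
01:45 UTC + 12h = 13:45 Mesur.

13:45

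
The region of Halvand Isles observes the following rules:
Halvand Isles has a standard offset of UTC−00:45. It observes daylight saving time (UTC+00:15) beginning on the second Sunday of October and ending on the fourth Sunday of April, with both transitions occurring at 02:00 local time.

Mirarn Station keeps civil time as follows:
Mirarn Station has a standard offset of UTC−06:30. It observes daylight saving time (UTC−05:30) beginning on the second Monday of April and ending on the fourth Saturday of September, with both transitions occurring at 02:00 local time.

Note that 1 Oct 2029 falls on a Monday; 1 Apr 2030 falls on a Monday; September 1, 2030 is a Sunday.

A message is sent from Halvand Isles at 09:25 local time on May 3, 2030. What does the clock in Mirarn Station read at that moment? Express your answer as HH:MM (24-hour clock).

04:40

1 October 2029 is a Monday, so the first Sunday is October 7 and the second is October 14.
1 April 2030 is a Monday, so the first Sunday is April 7 and the fourth is April 28.
Daylight saving runs 14 October 2029 – 28 April 2030; May 3, 2030 is outside that window, so Halvand Isles is on standard time at UTC−00:45.
09:25 Halvand Isles + 0h45m = 10:10 UTC.
1 April 2030 is a Monday, so the first Monday is April 1 and the second is April 8.
1 September 2030 is a Sunday, so the first Saturday is September 7 and the fourth is September 28.
At the standard offset (UTC−06:30), 10:10 UTC − 6h30m = 03:40 Mirarn Station standard time.
The standard-time date in Mirarn Station, May 3, 2030, falls between 8 April and 28 September, so daylight saving is in effect and Mirarn Station is at UTC−05:30.
10:10 UTC − 5h30m = 04:40 Mirarn Station.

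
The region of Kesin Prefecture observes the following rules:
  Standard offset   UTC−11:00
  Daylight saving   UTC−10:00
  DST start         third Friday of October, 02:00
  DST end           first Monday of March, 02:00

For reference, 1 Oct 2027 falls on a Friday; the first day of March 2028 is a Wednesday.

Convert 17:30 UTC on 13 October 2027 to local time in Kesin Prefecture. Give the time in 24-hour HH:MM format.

06:30

1 October 2027 is a Friday, so the first Friday is October 1 and the third is October 15.
1 March 2028 is a Wednesday, so the first Monday is March 6.
At the standard offset (UTC−11:00), 17:30 UTC − 11h = 06:30 Kesin Prefecture standard time.
Daylight saving runs 15 October 2027 – 6 March 2028; the standard-time date in Kesin Prefecture, 13 October 2027, is outside that window, so Kesin Prefecture is on standard time at UTC−11:00.
17:30 UTC − 11h = 06:30 local.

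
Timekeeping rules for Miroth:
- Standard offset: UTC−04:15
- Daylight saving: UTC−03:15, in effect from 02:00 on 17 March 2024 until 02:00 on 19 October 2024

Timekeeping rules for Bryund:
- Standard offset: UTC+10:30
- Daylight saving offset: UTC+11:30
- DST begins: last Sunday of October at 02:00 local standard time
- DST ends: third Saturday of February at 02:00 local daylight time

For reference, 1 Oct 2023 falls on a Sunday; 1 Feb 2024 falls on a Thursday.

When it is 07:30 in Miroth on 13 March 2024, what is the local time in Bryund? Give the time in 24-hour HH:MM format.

22:15

Daylight saving runs 17 March – 19 October; 13 March 2024 is outside that window, so Miroth is on standard time at UTC−04:15.
07:30 Miroth + 4h15m = 11:45 UTC.
1 October 2023 is a Sunday, so Sundays fall on 1, 8, 15, 22, 29; the last is October 29.
1 February 2024 is a Thursday, so the first Saturday is February 3 and the third is February 17.
At the standard offset (UTC+10:30), 11:45 UTC + 10h30m = 22:15 Bryund standard time.
Daylight saving runs 29 October 2023 – 17 February 2024; the standard-time date in Bryund, 13 March 2024, is outside that window, so Bryund is on standard time at UTC+10:30.
11:45 UTC + 10h30m = 22:15 Bryund.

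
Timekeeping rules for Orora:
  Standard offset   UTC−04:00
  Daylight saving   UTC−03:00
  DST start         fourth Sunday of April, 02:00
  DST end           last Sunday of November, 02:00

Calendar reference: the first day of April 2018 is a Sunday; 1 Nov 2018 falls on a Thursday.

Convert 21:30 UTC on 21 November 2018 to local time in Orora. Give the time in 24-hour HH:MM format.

1 April 2018 is a Sunday, so the first Sunday is April 1 and the fourth is April 22.
1 November 2018 is a Thursday, so Sundays fall on 4, 11, 18, 25; the last is November 25.
At the standard offset (UTC−04:00), 21:30 UTC − 4h = 17:30 Orora standard time.
The standard-time date in Orora, 21 November 2018, lies within the daylight-saving period (22 April – 25 November), so Orora is on daylight time, UTC−03:00.
21:30 UTC − 3h = 18:30 local.

18:30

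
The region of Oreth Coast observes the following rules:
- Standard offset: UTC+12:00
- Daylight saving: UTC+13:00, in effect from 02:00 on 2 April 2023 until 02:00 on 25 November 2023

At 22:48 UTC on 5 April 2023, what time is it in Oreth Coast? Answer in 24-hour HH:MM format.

11:48

At the standard offset (UTC+12:00), 22:48 UTC + 12h = 10:48 Oreth Coast standard time (rolling into the next day, 6 April 2023).
The standard-time date in Oreth Coast, 6 April 2023, lies within the daylight-saving period (2 April – 25 November), so Oreth Coast is on daylight time, UTC+13:00.
22:48 UTC + 13h = 11:48 local (rolling into the next day, 6 April 2023).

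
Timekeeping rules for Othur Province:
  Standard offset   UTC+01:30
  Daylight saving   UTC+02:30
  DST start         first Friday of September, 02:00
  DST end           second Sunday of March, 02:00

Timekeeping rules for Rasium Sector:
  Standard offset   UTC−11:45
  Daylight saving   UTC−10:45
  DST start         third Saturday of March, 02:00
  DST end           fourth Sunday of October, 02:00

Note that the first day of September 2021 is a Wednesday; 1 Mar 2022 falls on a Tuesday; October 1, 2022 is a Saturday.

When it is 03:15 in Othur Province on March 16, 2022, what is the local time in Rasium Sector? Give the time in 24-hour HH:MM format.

14:00

1 September 2021 is a Wednesday, so the first Friday is September 3.
1 March 2022 is a Tuesday, so the first Sunday is March 6 and the second is March 13.
March 16, 2022 is outside the daylight-saving period (3 September 2021 – 13 March 2022), so Othur Province is on standard time, UTC+01:30.
03:15 Othur Province − 1h30m = 01:45 UTC.
1 March 2022 is a Tuesday, so the first Saturday is March 5 and the third is March 19.
1 October 2022 is a Saturday, so the first Sunday is October 2 and the fourth is October 23.
At the standard offset (UTC−11:45), 01:45 UTC − 11h45m = 14:00 Rasium Sector standard time (rolling into the previous day, 15 March 2022).
The standard-time date in Rasium Sector, March 15, 2022, is outside the daylight-saving period (19 March – 23 October), so Rasium Sector is on standard time, UTC−11:45.
01:45 UTC − 11h45m = 14:00 Rasium Sector (rolling into the previous day, 15 March 2022).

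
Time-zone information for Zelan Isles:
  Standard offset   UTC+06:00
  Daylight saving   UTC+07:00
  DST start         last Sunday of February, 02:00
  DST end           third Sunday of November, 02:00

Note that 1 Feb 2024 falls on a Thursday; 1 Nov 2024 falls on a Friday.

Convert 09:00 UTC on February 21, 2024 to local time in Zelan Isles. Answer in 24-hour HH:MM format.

1 February 2024 is a Thursday, so Sundays fall on 4, 11, 18, 25; the last is February 25.
1 November 2024 is a Friday, so the first Sunday is November 3 and the third is November 17.
At the standard offset (UTC+06:00), 09:00 UTC + 6h = 15:00 Zelan Isles standard time.
The standard-time date in Zelan Isles, February 21, 2024, is outside the daylight-saving period (25 February – 17 November), so Zelan Isles is on standard time, UTC+06:00.
09:00 UTC + 6h = 15:00 local.

15:00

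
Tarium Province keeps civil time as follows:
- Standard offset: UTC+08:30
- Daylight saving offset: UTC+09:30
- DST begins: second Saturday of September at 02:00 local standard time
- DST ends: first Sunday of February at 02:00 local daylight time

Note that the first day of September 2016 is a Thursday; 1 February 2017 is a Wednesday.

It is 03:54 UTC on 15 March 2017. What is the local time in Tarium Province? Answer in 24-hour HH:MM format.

12:24

1 September 2016 is a Thursday, so the first Saturday is September 3 and the second is September 10.
1 February 2017 is a Wednesday, so the first Sunday is February 5.
At the standard offset (UTC+08:30), 03:54 UTC + 8h30m = 12:24 Tarium Province standard time.
The standard-time date in Tarium Province, 15 March 2017, does not fall between 10 September 2016 and 5 February 2017, so daylight saving is not in effect and Tarium Province is at UTC+08:30.
03:54 UTC + 8h30m = 12:24 local.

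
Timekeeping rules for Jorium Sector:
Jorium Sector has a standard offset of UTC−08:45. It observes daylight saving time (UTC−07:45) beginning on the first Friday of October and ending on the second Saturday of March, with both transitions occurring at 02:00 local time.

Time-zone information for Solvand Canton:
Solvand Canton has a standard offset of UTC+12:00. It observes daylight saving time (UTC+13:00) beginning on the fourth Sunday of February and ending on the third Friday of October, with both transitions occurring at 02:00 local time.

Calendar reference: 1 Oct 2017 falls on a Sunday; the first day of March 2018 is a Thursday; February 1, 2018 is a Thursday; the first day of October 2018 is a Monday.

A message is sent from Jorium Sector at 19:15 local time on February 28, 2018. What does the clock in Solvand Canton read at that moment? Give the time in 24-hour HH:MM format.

1 October 2017 is a Sunday, so the first Friday is October 6.
1 March 2018 is a Thursday, so the first Saturday is March 3 and the second is March 10.
February 28, 2018 falls between 6 October 2017 and 10 March 2018, so daylight saving is in effect and Jorium Sector is at UTC−07:45.
19:15 Jorium Sector + 7h45m = 03:00 UTC (rolling into the next day, 1 March 2018).
1 February 2018 is a Thursday, so the first Sunday is February 4 and the fourth is February 25.
1 October 2018 is a Monday, so the first Friday is October 5 and the third is October 19.
At the standard offset (UTC+12:00), 03:00 UTC + 12h = 15:00 Solvand Canton standard time.
The standard-time date in Solvand Canton, March 1, 2018, lies within the daylight-saving period (25 February – 19 October), so Solvand Canton is on daylight time, UTC+13:00.
03:00 UTC + 13h = 16:00 Solvand Canton.

16:00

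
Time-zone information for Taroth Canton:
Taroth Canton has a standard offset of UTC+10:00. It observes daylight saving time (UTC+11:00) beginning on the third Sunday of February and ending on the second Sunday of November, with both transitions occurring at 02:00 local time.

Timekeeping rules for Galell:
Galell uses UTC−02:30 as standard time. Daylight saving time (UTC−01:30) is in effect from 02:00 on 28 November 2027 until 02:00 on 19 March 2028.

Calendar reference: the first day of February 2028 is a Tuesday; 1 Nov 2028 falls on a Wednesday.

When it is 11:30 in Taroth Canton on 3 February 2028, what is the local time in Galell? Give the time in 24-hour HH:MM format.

1 February 2028 is a Tuesday, so the first Sunday is February 6 and the third is February 20.
1 November 2028 is a Wednesday, so the first Sunday is November 5 and the second is November 12.
3 February 2028 is outside the daylight-saving period (20 February – 12 November), so Taroth Canton is on standard time, UTC+10:00.
11:30 Taroth Canton − 10h = 01:30 UTC.
At the standard offset (UTC−02:30), 01:30 UTC − 2h30m = 23:00 Galell standard time (rolling into the previous day, 2 February 2028).
The standard-time date in Galell, 2 February 2028, falls between 28 November 2027 and 19 March 2028, so daylight saving is in effect and Galell is at UTC−01:30.
01:30 UTC − 1h30m = 00:00 Galell.

00:00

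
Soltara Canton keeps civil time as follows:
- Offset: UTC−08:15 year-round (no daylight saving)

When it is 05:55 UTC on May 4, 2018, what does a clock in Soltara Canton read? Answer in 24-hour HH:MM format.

Soltara Canton has no daylight saving, so its offset is UTC−08:15 year-round.
05:55 UTC − 8h15m = 21:40 local (rolling into the previous day, 3 May 2018).

21:40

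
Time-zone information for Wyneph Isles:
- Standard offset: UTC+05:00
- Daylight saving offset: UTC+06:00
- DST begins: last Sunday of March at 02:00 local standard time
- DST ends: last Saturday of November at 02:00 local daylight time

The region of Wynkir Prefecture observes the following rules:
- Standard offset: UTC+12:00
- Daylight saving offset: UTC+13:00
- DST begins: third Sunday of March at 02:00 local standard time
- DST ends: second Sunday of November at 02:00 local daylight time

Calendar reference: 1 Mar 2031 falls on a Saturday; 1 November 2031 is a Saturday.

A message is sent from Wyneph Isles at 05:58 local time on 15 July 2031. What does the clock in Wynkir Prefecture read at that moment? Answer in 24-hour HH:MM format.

12:58

1 March 2031 is a Saturday, so Sundays fall on 2, 9, 16, 23, 30; the last is March 30.
1 November 2031 is a Saturday, so Saturdays fall on 1, 8, 15, 22, 29; the last is November 29.
15 July 2031 falls between 30 March and 29 November, so daylight saving is in effect and Wyneph Isles is at UTC+06:00.
05:58 Wyneph Isles − 6h = 23:58 UTC (rolling into the previous day, 14 July 2031).
1 March 2031 is a Saturday, so the first Sunday is March 2 and the third is March 16.
1 November 2031 is a Saturday, so the first Sunday is November 2 and the second is November 9.
At the standard offset (UTC+12:00), 23:58 UTC + 12h = 11:58 Wynkir Prefecture standard time (rolling into the next day, 15 July 2031).
The standard-time date in Wynkir Prefecture, 15 July 2031, falls between 16 March and 9 November, so daylight saving is in effect and Wynkir Prefecture is at UTC+13:00.
23:58 UTC + 13h = 12:58 Wynkir Prefecture (rolling into the next day, 15 July 2031).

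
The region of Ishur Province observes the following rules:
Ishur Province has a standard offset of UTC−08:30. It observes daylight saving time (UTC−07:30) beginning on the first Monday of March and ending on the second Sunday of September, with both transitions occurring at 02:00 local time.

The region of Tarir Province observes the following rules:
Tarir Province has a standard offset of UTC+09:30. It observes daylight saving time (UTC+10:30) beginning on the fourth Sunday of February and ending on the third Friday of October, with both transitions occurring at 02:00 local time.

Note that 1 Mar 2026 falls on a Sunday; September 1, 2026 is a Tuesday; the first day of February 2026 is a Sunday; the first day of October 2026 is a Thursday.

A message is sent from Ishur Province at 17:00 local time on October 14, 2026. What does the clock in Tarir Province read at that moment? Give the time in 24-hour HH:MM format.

12:00

1 March 2026 is a Sunday, so the first Monday is March 2.
1 September 2026 is a Tuesday, so the first Sunday is September 6 and the second is September 13.
October 14, 2026 does not fall between 2 March and 13 September, so daylight saving is not in effect and Ishur Province is at UTC−08:30.
17:00 Ishur Province + 8h30m = 01:30 UTC (rolling into the next day, 15 October 2026).
1 February 2026 is a Sunday, so the first Sunday is February 1 and the fourth is February 22.
1 October 2026 is a Thursday, so the first Friday is October 2 and the third is October 16.
At the standard offset (UTC+09:30), 01:30 UTC + 9h30m = 11:00 Tarir Province standard time.
The standard-time date in Tarir Province, October 15, 2026, falls between 22 February and 16 October, so daylight saving is in effect and Tarir Province is at UTC+10:30.
01:30 UTC + 10h30m = 12:00 Tarir Province.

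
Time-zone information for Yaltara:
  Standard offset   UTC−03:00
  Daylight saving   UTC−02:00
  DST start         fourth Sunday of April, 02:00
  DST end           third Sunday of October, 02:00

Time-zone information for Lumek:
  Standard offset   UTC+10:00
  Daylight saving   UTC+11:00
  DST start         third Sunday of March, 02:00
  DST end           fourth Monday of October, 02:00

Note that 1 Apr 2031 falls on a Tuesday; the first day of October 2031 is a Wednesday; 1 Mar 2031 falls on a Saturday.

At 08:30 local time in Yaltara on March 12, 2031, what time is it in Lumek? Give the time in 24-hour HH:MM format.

21:30

1 April 2031 is a Tuesday, so the first Sunday is April 6 and the fourth is April 27.
1 October 2031 is a Wednesday, so the first Sunday is October 5 and the third is October 19.
Daylight saving runs 27 April – 19 October; March 12, 2031 is outside that window, so Yaltara is on standard time at UTC−03:00.
08:30 Yaltara + 3h = 11:30 UTC.
1 March 2031 is a Saturday, so the first Sunday is March 2 and the third is March 16.
1 October 2031 is a Wednesday, so the first Monday is October 6 and the fourth is October 27.
At the standard offset (UTC+10:00), 11:30 UTC + 10h = 21:30 Lumek standard time.
The standard-time date in Lumek, March 12, 2031, is outside the daylight-saving period (16 March – 27 October), so Lumek is on standard time, UTC+10:00.
11:30 UTC + 10h = 21:30 Lumek.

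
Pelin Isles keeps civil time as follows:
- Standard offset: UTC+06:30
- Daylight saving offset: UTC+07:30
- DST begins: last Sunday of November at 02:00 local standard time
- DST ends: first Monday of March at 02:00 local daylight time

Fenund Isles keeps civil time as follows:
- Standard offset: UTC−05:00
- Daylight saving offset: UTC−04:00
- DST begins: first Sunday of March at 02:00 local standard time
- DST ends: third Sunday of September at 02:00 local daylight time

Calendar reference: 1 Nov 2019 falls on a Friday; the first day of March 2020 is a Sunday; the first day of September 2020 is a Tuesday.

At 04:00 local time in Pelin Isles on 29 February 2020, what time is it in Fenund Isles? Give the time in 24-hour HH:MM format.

1 November 2019 is a Friday, so Sundays fall on 3, 10, 17, 24; the last is November 24.
1 March 2020 is a Sunday, so the first Monday is March 2.
Daylight saving runs 24 November 2019 – 2 March 2020; 29 February 2020 is inside that window, so Pelin Isles is at UTC+07:30.
04:00 Pelin Isles − 7h30m = 20:30 UTC (rolling into the previous day, 28 February 2020).
1 March 2020 is a Sunday, so the first Sunday is March 1.
1 September 2020 is a Tuesday, so the first Sunday is September 6 and the third is September 20.
At the standard offset (UTC−05:00), 20:30 UTC − 5h = 15:30 Fenund Isles standard time.
The standard-time date in Fenund Isles, 28 February 2020, does not fall between 1 March and 20 September, so daylight saving is not in effect and Fenund Isles is at UTC−05:00.
20:30 UTC − 5h = 15:30 Fenund Isles.

15:30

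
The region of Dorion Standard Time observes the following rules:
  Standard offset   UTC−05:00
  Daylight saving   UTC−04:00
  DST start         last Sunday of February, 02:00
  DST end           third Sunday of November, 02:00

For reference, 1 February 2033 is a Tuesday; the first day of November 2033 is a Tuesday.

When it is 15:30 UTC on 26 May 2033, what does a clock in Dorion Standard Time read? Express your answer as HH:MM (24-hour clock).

1 February 2033 is a Tuesday, so Sundays fall on 6, 13, 20, 27; the last is February 27.
1 November 2033 is a Tuesday, so the first Sunday is November 6 and the third is November 20.
At the standard offset (UTC−05:00), 15:30 UTC − 5h = 10:30 Dorion Standard Time standard time.
The standard-time date in Dorion Standard Time, 26 May 2033, lies within the daylight-saving period (27 February – 20 November), so Dorion Standard Time is on daylight time, UTC−04:00.
15:30 UTC − 4h = 11:30 local.

11:30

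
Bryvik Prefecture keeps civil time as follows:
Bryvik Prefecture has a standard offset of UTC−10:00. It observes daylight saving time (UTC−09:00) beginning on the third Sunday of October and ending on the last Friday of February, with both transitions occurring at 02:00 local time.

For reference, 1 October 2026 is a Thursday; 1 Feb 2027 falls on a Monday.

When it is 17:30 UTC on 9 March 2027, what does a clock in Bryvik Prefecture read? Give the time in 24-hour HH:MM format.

07:30

1 October 2026 is a Thursday, so the first Sunday is October 4 and the third is October 18.
1 February 2027 is a Monday, so Fridays fall on 5, 12, 19, 26; the last is February 26.
At the standard offset (UTC−10:00), 17:30 UTC − 10h = 07:30 Bryvik Prefecture standard time.
The standard-time date in Bryvik Prefecture, 9 March 2027, is outside the daylight-saving period (18 October 2026 – 26 February 2027), so Bryvik Prefecture is on standard time, UTC−10:00.
17:30 UTC − 10h = 07:30 local.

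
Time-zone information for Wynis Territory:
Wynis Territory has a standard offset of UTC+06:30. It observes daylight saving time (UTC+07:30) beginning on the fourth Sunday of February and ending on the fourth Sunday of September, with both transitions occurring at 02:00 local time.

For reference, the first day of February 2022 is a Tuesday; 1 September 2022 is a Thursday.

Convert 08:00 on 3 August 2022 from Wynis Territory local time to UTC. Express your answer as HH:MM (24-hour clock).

1 February 2022 is a Tuesday, so the first Sunday is February 6 and the fourth is February 27.
1 September 2022 is a Thursday, so the first Sunday is September 4 and the fourth is September 25.
Daylight saving runs 27 February – 25 September; 3 August 2022 is inside that window, so Wynis Territory is at UTC+07:30.
08:00 local − 7h30m = 00:30 UTC.

00:30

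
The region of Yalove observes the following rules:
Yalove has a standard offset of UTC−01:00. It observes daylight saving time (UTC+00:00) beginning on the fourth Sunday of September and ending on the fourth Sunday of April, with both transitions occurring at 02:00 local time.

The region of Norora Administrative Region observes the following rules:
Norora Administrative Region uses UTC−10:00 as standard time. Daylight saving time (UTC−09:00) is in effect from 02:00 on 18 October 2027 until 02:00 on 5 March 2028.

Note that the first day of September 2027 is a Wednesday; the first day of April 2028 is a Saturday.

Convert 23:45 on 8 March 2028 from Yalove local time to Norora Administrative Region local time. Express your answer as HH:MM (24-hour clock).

1 September 2027 is a Wednesday, so the first Sunday is September 5 and the fourth is September 26.
1 April 2028 is a Saturday, so the first Sunday is April 2 and the fourth is April 23.
Daylight saving runs 26 September 2027 – 23 April 2028; 8 March 2028 is inside that window, so Yalove is at UTC+00:00.
23:45 Yalove − 0h = 23:45 UTC.
At the standard offset (UTC−10:00), 23:45 UTC − 10h = 13:45 Norora Administrative Region standard time.
The standard-time date in Norora Administrative Region, 8 March 2028, is outside the daylight-saving period (18 October 2027 – 5 March 2028), so Norora Administrative Region is on standard time, UTC−10:00.
23:45 UTC − 10h = 13:45 Norora Administrative Region.

13:45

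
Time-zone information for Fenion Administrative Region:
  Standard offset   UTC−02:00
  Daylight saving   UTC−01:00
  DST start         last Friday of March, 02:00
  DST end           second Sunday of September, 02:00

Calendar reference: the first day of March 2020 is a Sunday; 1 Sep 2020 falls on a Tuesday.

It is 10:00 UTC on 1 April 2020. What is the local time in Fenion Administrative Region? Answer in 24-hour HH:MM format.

09:00

1 March 2020 is a Sunday, so Fridays fall on 6, 13, 20, 27; the last is March 27.
1 September 2020 is a Tuesday, so the first Sunday is September 6 and the second is September 13.
At the standard offset (UTC−02:00), 10:00 UTC − 2h = 08:00 Fenion Administrative Region standard time.
The standard-time date in Fenion Administrative Region, 1 April 2020, falls between 27 March and 13 September, so daylight saving is in effect and Fenion Administrative Region is at UTC−01:00.
10:00 UTC − 1h = 09:00 local.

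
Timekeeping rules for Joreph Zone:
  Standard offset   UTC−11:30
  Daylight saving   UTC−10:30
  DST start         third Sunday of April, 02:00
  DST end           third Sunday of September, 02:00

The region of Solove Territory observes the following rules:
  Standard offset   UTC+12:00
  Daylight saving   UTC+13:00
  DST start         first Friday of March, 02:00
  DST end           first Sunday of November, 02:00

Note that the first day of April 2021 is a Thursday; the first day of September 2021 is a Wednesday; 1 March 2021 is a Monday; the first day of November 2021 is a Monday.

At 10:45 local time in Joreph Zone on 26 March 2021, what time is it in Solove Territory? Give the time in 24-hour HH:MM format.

11:15

1 April 2021 is a Thursday, so the first Sunday is April 4 and the third is April 18.
1 September 2021 is a Wednesday, so the first Sunday is September 5 and the third is September 19.
26 March 2021 does not fall between 18 April and 19 September, so daylight saving is not in effect and Joreph Zone is at UTC−11:30.
10:45 Joreph Zone + 11h30m = 22:15 UTC.
1 March 2021 is a Monday, so the first Friday is March 5.
1 November 2021 is a Monday, so the first Sunday is November 7.
At the standard offset (UTC+12:00), 22:15 UTC + 12h = 10:15 Solove Territory standard time (rolling into the next day, 27 March 2021).
Daylight saving runs 5 March – 7 November; the standard-time date in Solove Territory, 27 March 2021, is inside that window, so Solove Territory is at UTC+13:00.
22:15 UTC + 13h = 11:15 Solove Territory (rolling into the next day, 27 March 2021).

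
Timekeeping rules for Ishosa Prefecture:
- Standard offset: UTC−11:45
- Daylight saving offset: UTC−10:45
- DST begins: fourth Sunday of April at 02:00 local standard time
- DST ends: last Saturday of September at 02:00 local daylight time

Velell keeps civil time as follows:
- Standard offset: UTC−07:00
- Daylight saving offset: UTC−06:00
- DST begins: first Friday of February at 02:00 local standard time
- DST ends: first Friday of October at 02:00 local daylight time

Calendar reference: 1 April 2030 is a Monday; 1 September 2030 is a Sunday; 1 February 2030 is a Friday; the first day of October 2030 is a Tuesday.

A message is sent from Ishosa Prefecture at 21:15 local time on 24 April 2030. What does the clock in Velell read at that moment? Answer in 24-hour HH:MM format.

1 April 2030 is a Monday, so the first Sunday is April 7 and the fourth is April 28.
1 September 2030 is a Sunday, so Saturdays fall on 7, 14, 21, 28; the last is September 28.
24 April 2030 is outside the daylight-saving period (28 April – 28 September), so Ishosa Prefecture is on standard time, UTC−11:45.
21:15 Ishosa Prefecture + 11h45m = 09:00 UTC (rolling into the next day, 25 April 2030).
1 February 2030 is a Friday, so the first Friday is February 1.
1 October 2030 is a Tuesday, so the first Friday is October 4.
At the standard offset (UTC−07:00), 09:00 UTC − 7h = 02:00 Velell standard time.
The standard-time date in Velell, 25 April 2030, falls between 1 February and 4 October, so daylight saving is in effect and Velell is at UTC−06:00.
09:00 UTC − 6h = 03:00 Velell.

03:00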